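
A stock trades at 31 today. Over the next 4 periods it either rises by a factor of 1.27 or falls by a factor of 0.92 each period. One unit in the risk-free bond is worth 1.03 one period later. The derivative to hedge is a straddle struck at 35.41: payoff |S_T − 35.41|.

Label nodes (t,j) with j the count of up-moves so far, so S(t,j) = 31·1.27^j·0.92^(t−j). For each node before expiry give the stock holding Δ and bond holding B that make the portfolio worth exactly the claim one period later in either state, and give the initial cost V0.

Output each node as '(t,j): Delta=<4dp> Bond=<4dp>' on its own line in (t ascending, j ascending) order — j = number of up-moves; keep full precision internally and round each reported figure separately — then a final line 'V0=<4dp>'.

(0,0): Delta=0.1850 Bond=2.4135
(1,0): Delta=-0.1372 Bond=11.6747
(1,1): Delta=0.6942 Bond=-17.5625
(2,0): Delta=-0.5408 Bond=22.6158
(2,1): Delta=0.5008 Bond=-11.0823
(2,2): Delta=1.0000 Bond=-33.3773
(3,0): Delta=-1.0000 Bond=34.3786
(3,1): Delta=0.1849 Bond=-0.8897
(3,2): Delta=1.0000 Bond=-34.3786
(3,3): Delta=1.0000 Bond=-34.3786
V0=8.1488

The replicating-portfolio and risk-neutral prices coincide; use p* = (1.03−0.92)/(1.27−0.92) = 0.3143 for the latter.
Payoff layer (t=4): V(4,0)=13.2018, V(4,1)=4.7531, V(4,2)=6.9099, V(4,3)=23.0099, V(4,4)=45.2348
Node (3,0) S=24.1393: V=(p*·4.7531+(1−p*)·13.2018)/1.03=10.2393; Δ=(4.7531−13.2018)/(30.6569−22.2082)=-1.0000; B=V−Δ·S=34.3786
Node (3,1) S=33.3228: V=(p*·6.9099+(1−p*)·4.7531)/1.03=5.2727; Δ=(6.9099−4.7531)/(42.3199−30.6569)=0.1849; B=V−Δ·S=-0.8897
Node (3,2) S=45.9999: V=(p*·23.0099+(1−p*)·6.9099)/1.03=11.6213; Δ=(23.0099−6.9099)/(58.4199−42.3199)=1.0000; B=V−Δ·S=-34.3786
Node (3,3) S=63.4999: V=(p*·45.2348+(1−p*)·23.0099)/1.03=29.1212; Δ=(45.2348−23.0099)/(80.6448−58.4199)=1.0000; B=V−Δ·S=-34.3786
Node (2,0) S=26.2384: V=(p*·5.2727+(1−p*)·10.2393)/1.03=8.4256; Δ=(5.2727−10.2393)/(33.3228−24.1393)=-0.5408; B=V−Δ·S=22.6158
Node (2,1) S=36.2204: V=(p*·11.6213+(1−p*)·5.2727)/1.03=7.0563; Δ=(11.6213−5.2727)/(45.9999−33.3228)=0.5008; B=V−Δ·S=-11.0823
Node (2,2) S=49.9999: V=(p*·29.1212+(1−p*)·11.6213)/1.03=16.6226; Δ=(29.1212−11.6213)/(63.4999−45.9999)=1.0000; B=V−Δ·S=-33.3773
Node (1,0) S=28.5200: V=(p*·7.0563+(1−p*)·8.4256)/1.03=7.7624; Δ=(7.0563−8.4256)/(36.2204−26.2384)=-0.1372; B=V−Δ·S=11.6747
Node (1,1) S=39.3700: V=(p*·16.6226+(1−p*)·7.0563)/1.03=9.7698; Δ=(16.6226−7.0563)/(49.9999−36.2204)=0.6942; B=V−Δ·S=-17.5625
Node (0,0) S=31.0000: V=(p*·9.7698+(1−p*)·7.7624)/1.03=8.1488; Δ=(9.7698−7.7624)/(39.3700−28.5200)=0.1850; B=V−Δ·S=2.4135
Self-financing check: at every node Δ·S+B equals the discounted successor values.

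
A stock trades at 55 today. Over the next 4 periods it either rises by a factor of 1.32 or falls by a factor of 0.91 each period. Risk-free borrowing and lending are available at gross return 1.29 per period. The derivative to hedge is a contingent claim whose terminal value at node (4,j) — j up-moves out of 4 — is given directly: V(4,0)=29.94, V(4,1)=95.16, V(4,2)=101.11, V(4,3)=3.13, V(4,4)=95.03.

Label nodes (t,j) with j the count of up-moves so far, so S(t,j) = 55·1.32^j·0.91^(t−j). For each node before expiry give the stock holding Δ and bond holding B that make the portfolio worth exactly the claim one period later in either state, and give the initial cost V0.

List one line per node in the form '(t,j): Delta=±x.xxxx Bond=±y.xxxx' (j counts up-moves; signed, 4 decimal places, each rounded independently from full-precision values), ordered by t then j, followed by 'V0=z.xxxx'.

Since d<R<u, set p* = (R−d)/(u−d) = 0.9268; price each node as the discounted p*-expectation of its children.
Terminal values V(4,·): V(4,0)=29.9400, V(4,1)=95.1600, V(4,2)=101.1100, V(4,3)=3.1300, V(4,4)=95.0300
  t=3,j=0: stock 41.4464 → up 54.7093 (V=95.1600), down 37.7162 (V=29.9400). Price 70.0681; hedge Δ=3.8380, bond B=-89.0051.
  t=3,j=1: stock 60.1201 → up 79.3585 (V=101.1100), down 54.7093 (V=95.1600). Price 78.0424; hedge Δ=0.2414, bond B=63.5302.
  t=3,j=2: stock 87.2071 → up 115.1134 (V=3.1300), down 79.3585 (V=101.1100). Price 7.9839; hedge Δ=-2.7403, bond B=246.9595.
  t=3,j=3: stock 126.4982 → up 166.9777 (V=95.0300), down 115.1134 (V=3.1300). Price 68.4540; hedge Δ=1.7719, bond B=-155.6924.
  t=2,j=0: stock 45.5455 → up 60.1201 (V=78.0424), down 41.4464 (V=70.0681). Price 60.0456; hedge Δ=0.4270, bond B=40.5962.
  t=2,j=1: stock 66.0660 → up 87.2071 (V=7.9839), down 60.1201 (V=78.0424). Price 10.1629; hedge Δ=-2.5864, bond B=181.0371.
  t=2,j=2: stock 95.8320 → up 126.4982 (V=68.4540), down 87.2071 (V=7.9839). Price 49.6351; hedge Δ=1.5390, bond B=-97.8527.
  t=1,j=0: stock 50.0500 → up 66.0660 (V=10.1629), down 45.5455 (V=60.0456). Price 10.7076; hedge Δ=-2.4309, bond B=132.3728.
  t=1,j=1: stock 72.6000 → up 95.8320 (V=49.6351), down 66.0660 (V=10.1629). Price 36.2379; hedge Δ=1.3261, bond B=-60.0358.
  t=0,j=0: stock 55.0000 → up 72.6000 (V=36.2379), down 50.0500 (V=10.7076). Price 26.6433; hedge Δ=1.1322, bond B=-35.6257.
Check: Δ(0,0)·S0 + B(0,0) = 26.6433 = V0.

(0,0): Delta=1.1322 Bond=-35.6257
(1,0): Delta=-2.4309 Bond=132.3728
(1,1): Delta=1.3261 Bond=-60.0358
(2,0): Delta=0.4270 Bond=40.5962
(2,1): Delta=-2.5864 Bond=181.0371
(2,2): Delta=1.5390 Bond=-97.8527
(3,0): Delta=3.8380 Bond=-89.0051
(3,1): Delta=0.2414 Bond=63.5302
(3,2): Delta=-2.7403 Bond=246.9595
(3,3): Delta=1.7719 Bond=-155.6924
V0=26.6433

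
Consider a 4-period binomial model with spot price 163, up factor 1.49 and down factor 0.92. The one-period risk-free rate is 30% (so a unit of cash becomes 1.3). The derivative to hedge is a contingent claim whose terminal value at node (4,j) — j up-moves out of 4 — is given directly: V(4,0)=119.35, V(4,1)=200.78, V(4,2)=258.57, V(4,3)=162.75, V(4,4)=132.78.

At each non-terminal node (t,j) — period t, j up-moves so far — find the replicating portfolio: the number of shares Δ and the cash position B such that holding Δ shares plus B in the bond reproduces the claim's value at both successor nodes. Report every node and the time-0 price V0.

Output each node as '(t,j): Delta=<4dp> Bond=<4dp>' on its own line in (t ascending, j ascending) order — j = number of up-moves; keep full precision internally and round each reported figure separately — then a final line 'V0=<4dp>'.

(0,0): Delta=-0.1744 Bond=94.4133
(1,0): Delta=-0.0544 Bond=104.7310
(1,1): Delta=-0.2115 Bond=131.7404
(2,0): Delta=0.6424 Bond=40.0254
(2,1): Delta=-0.2695 Bond=184.2127
(2,2): Delta=-0.1936 Bond=164.7874
(3,0): Delta=1.1255 Bond=-9.2930
(3,1): Delta=0.4932 Bond=82.6961
(3,2): Delta=-0.5049 Bond=317.8668
(3,3): Delta=-0.0975 Bond=162.4020
V0=65.9786

Since d<R<u, set p* = (R−d)/(u−d) = 0.6667; price each node as the discounted p*-expectation of its children.
Terminal payoffs: V(4,0)=119.3500, V(4,1)=200.7800, V(4,2)=258.5700, V(4,3)=162.7500, V(4,4)=132.7800
Node (3,0) S=126.9261: V=(p*·200.7800+(1−p*)·119.3500)/1.3=133.5667; Δ=(200.7800−119.3500)/(189.1200−116.7721)=1.1255; B=V−Δ·S=-9.2930
Node (3,1) S=205.5652: V=(p*·258.5700+(1−p*)·200.7800)/1.3=184.0821; Δ=(258.5700−200.7800)/(306.2921−189.1200)=0.4932; B=V−Δ·S=82.6961
Node (3,2) S=332.9262: V=(p*·162.7500+(1−p*)·258.5700)/1.3=149.7615; Δ=(162.7500−258.5700)/(496.0600−306.2921)=-0.5049; B=V−Δ·S=317.8668
Node (3,3) S=539.1957: V=(p*·132.7800+(1−p*)·162.7500)/1.3=109.8231; Δ=(132.7800−162.7500)/(803.4016−496.0600)=-0.0975; B=V−Δ·S=162.4020
Node (2,0) S=137.9632: V=(p*·184.0821+(1−p*)·133.5667)/1.3=128.6489; Δ=(184.0821−133.5667)/(205.5652−126.9261)=0.6424; B=V−Δ·S=40.0254
Node (2,1) S=223.4404: V=(p*·149.7615+(1−p*)·184.0821)/1.3=124.0013; Δ=(149.7615−184.0821)/(332.9262−205.5652)=-0.2695; B=V−Δ·S=184.2127
Node (2,2) S=361.8763: V=(p*·109.8231+(1−p*)·149.7615)/1.3=94.7199; Δ=(109.8231−149.7615)/(539.1957−332.9262)=-0.1936; B=V−Δ·S=164.7874
Node (1,0) S=149.9600: V=(p*·124.0013+(1−p*)·128.6489)/1.3=96.5773; Δ=(124.0013−128.6489)/(223.4404−137.9632)=-0.0544; B=V−Δ·S=104.7310
Node (1,1) S=242.8700: V=(p*·94.7199+(1−p*)·124.0013)/1.3=80.3695; Δ=(94.7199−124.0013)/(361.8763−223.4404)=-0.2115; B=V−Δ·S=131.7404
Node (0,0) S=163.0000: V=(p*·80.3695+(1−p*)·96.5773)/1.3=65.9786; Δ=(80.3695−96.5773)/(242.8700−149.9600)=-0.1744; B=V−Δ·S=94.4133
Check: Δ(0,0)·S0 + B(0,0) = 65.9786 = V0.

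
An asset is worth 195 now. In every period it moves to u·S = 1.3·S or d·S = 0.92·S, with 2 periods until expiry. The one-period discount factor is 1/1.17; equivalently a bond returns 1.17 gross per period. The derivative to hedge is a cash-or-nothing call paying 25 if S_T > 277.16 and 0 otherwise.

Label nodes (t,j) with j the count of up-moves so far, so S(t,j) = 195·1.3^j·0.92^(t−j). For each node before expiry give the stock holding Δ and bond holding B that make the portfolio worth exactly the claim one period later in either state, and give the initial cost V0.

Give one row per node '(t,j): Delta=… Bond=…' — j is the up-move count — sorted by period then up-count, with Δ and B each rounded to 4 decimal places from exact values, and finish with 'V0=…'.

(0,0): Delta=0.1897 Bond=-29.0890
(1,0): Delta=0.0000 Bond=0.0000
(1,1): Delta=0.2595 Bond=-51.7319
V0=7.9046

The replicating-portfolio and risk-neutral prices coincide; use p* = (1.17−0.92)/(1.3−0.92) = 0.6579 for the latter.
Terminal values V(2,·): V(2,0)=0.0000, V(2,1)=0.0000, V(2,2)=25.0000
  t=1,j=0: stock 179.4000 → up 233.2200 (V=0.0000), down 165.0480 (V=0.0000). Price 0.0000; hedge Δ=0.0000, bond B=0.0000.
  t=1,j=1: stock 253.5000 → up 329.5500 (V=25.0000), down 233.2200 (V=0.0000). Price 14.0576; hedge Δ=0.2595, bond B=-51.7319.
  t=0,j=0: stock 195.0000 → up 253.5000 (V=14.0576), down 179.4000 (V=0.0000). Price 7.9046; hedge Δ=0.1897, bond B=-29.0890.
The time-0 hedge costs 7.9046, which is the no-arbitrage price.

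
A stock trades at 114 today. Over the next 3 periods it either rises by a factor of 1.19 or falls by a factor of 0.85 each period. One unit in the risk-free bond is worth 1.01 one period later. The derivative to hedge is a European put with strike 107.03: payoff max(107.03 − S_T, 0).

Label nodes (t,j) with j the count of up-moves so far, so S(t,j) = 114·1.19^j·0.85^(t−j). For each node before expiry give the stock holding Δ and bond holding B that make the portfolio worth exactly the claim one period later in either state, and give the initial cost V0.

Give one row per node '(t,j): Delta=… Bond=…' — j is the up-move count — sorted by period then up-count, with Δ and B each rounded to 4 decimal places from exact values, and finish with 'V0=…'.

The replicating-portfolio and risk-neutral prices coincide; use p* = (1.01−0.85)/(1.19−0.85) = 0.4706 for the latter.
Terminal payoffs: V(3,0)=37.0198, V(3,1)=9.0157, V(3,2)=0.0000, V(3,3)=0.0000
  t=2,j=0: stock 82.3650 → up 98.0143 (V=9.0157), down 70.0102 (V=37.0198). Price 23.6053; hedge Δ=-1.0000, bond B=105.9703.
  t=2,j=1: stock 115.3110 → up 137.2201 (V=0.0000), down 98.0143 (V=9.0157). Price 4.7257; hedge Δ=-0.2300, bond B=31.2424.
  t=2,j=2: stock 161.4354 → up 192.1081 (V=0.0000), down 137.2201 (V=0.0000). Price 0.0000; hedge Δ=0.0000, bond B=0.0000.
  t=1,j=0: stock 96.9000 → up 115.3110 (V=4.7257), down 82.3650 (V=23.6053). Price 14.5750; hedge Δ=-0.5730, bond B=70.1032.
  t=1,j=1: stock 135.6600 → up 161.4354 (V=0.0000), down 115.3110 (V=4.7257). Price 2.4771; hedge Δ=-0.1025, bond B=16.3763.
  t=0,j=0: stock 114.0000 → up 135.6600 (V=2.4771), down 96.9000 (V=14.5750). Price 8.7940; hedge Δ=-0.3121, bond B=44.3762.
Self-financing check: at every node Δ·S+B equals the discounted successor values.

(0,0): Delta=-0.3121 Bond=44.3762
(1,0): Delta=-0.5730 Bond=70.1032
(1,1): Delta=-0.1025 Bond=16.3763
(2,0): Delta=-1.0000 Bond=105.9703
(2,1): Delta=-0.2300 Bond=31.2424
(2,2): Delta=0.0000 Bond=0.0000
V0=8.7940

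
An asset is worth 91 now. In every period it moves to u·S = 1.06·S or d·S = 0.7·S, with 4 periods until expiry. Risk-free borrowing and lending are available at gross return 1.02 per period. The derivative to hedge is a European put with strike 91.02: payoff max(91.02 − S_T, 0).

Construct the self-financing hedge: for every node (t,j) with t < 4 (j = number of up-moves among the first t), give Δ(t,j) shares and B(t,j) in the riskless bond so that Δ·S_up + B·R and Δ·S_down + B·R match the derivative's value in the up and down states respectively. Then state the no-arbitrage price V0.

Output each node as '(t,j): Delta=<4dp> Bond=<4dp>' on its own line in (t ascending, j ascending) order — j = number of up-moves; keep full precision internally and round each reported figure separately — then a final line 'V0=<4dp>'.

The replicating-portfolio and risk-neutral prices coincide; use p* = (1.02−0.7)/(1.06−0.7) = 0.8889 for the latter.
Terminal values V(4,·): V(4,0)=69.1709, V(4,1)=57.9342, V(4,2)=40.9187, V(4,3)=15.1523, V(4,4)=0.0000
  t=3,j=0: stock 31.2130 → up 33.0858 (V=57.9342), down 21.8491 (V=69.1709). Price 58.0223; hedge Δ=-1.0000, bond B=89.2353.
  t=3,j=1: stock 47.2654 → up 50.1013 (V=40.9187), down 33.0858 (V=57.9342). Price 41.9699; hedge Δ=-1.0000, bond B=89.2353.
  t=3,j=2: stock 71.5733 → up 75.8677 (V=15.1523), down 50.1013 (V=40.9187). Price 17.6620; hedge Δ=-1.0000, bond B=89.2353.
  t=3,j=3: stock 108.3825 → up 114.8854 (V=0.0000), down 75.8677 (V=15.1523). Price 1.6506; hedge Δ=-0.3883, bond B=43.7402.
  t=2,j=0: stock 44.5900 → up 47.2654 (V=41.9699), down 31.2130 (V=58.0223). Price 42.8956; hedge Δ=-1.0000, bond B=87.4856.
  t=2,j=1: stock 67.5220 → up 71.5733 (V=17.6620), down 47.2654 (V=41.9699). Price 19.9636; hedge Δ=-1.0000, bond B=87.4856.
  t=2,j=2: stock 102.2476 → up 108.3825 (V=1.6506), down 71.5733 (V=17.6620). Price 3.3624; hedge Δ=-0.4350, bond B=47.8385.
  t=1,j=0: stock 63.7000 → up 67.5220 (V=19.9636), down 44.5900 (V=42.8956). Price 22.0702; hedge Δ=-1.0000, bond B=85.7702.
  t=1,j=1: stock 96.4600 → up 102.2476 (V=3.3624), down 67.5220 (V=19.9636). Price 5.1049; hedge Δ=-0.4781, bond B=51.2193.
  t=0,j=0: stock 91.0000 → up 96.4600 (V=5.1049), down 63.7000 (V=22.0702). Price 6.8528; hedge Δ=-0.5179, bond B=53.9787.
Check: Δ(0,0)·S0 + B(0,0) = 6.8528 = V0.

(0,0): Delta=-0.5179 Bond=53.9787
(1,0): Delta=-1.0000 Bond=85.7702
(1,1): Delta=-0.4781 Bond=51.2193
(2,0): Delta=-1.0000 Bond=87.4856
(2,1): Delta=-1.0000 Bond=87.4856
(2,2): Delta=-0.4350 Bond=47.8385
(3,0): Delta=-1.0000 Bond=89.2353
(3,1): Delta=-1.0000 Bond=89.2353
(3,2): Delta=-1.0000 Bond=89.2353
(3,3): Delta=-0.3883 Bond=43.7402
V0=6.8528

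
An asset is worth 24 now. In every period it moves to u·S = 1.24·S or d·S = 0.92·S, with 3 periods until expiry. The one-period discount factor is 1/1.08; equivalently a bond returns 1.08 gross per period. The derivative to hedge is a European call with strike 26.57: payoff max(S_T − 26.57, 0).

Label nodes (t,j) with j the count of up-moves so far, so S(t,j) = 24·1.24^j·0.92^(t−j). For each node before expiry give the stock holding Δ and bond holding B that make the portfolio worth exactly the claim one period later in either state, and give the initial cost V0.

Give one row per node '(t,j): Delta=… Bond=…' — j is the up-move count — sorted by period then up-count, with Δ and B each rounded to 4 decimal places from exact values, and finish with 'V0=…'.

(0,0): Delta=0.7415 Bond=-13.6948
(1,0): Delta=0.4836 Bond=-9.0955
(1,1): Delta=0.9329 Bond=-20.4853
(2,0): Delta=0.0000 Bond=0.0000
(2,1): Delta=0.8424 Bond=-19.6464
(2,2): Delta=1.0000 Bond=-24.6019
V0=4.1011

Since d<R<u, set p* = (R−d)/(u−d) = 0.5000; price each node as the discounted p*-expectation of its children.
At expiry t=3: V(3,0)=0.0000, V(3,1)=0.0000, V(3,2)=7.3802, V(3,3)=19.1890
  t=2,j=0: stock 20.3136 → up 25.1889 (V=0.0000), down 18.6885 (V=0.0000). Price 0.0000; hedge Δ=0.0000, bond B=0.0000.
  t=2,j=1: stock 27.3792 → up 33.9502 (V=7.3802), down 25.1889 (V=0.0000). Price 3.4168; hedge Δ=0.8424, bond B=-19.6464.
  t=2,j=2: stock 36.9024 → up 45.7590 (V=19.1890), down 33.9502 (V=7.3802). Price 12.3005; hedge Δ=1.0000, bond B=-24.6019.
  t=1,j=0: stock 22.0800 → up 27.3792 (V=3.4168), down 20.3136 (V=0.0000). Price 1.5818; hedge Δ=0.4836, bond B=-9.0955.
  t=1,j=1: stock 29.7600 → up 36.9024 (V=12.3005), down 27.3792 (V=3.4168). Price 7.2765; hedge Δ=0.9329, bond B=-20.4853.
  t=0,j=0: stock 24.0000 → up 29.7600 (V=7.2765), down 22.0800 (V=1.5818). Price 4.1011; hedge Δ=0.7415, bond B=-13.6948.
Check: Δ(0,0)·S0 + B(0,0) = 4.1011 = V0.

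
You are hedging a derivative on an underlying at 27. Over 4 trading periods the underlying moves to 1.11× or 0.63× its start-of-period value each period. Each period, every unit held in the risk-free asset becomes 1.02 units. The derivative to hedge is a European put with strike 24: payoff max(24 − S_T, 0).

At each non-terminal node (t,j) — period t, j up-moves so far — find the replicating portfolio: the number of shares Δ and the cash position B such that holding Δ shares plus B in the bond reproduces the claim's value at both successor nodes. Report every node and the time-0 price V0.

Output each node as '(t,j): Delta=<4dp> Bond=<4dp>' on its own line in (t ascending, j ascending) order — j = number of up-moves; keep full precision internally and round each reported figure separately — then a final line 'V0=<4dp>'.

(0,0): Delta=-0.3375 Bond=11.1237
(1,0): Delta=-1.0000 Bond=22.6157
(1,1): Delta=-0.2507 Bond=8.7455
(2,0): Delta=-1.0000 Bond=23.0681
(2,1): Delta=-1.0000 Bond=23.0681
(2,2): Delta=-0.1526 Bond=5.6555
(3,0): Delta=-1.0000 Bond=23.5294
(3,1): Delta=-1.0000 Bond=23.5294
(3,2): Delta=-1.0000 Bond=23.5294
(3,3): Delta=-0.0416 Bond=1.6700
V0=2.0119

Risk-neutral probability p* = (R−d)/(u−d) = (1.02−0.63)/(1.11−0.63) = 0.8125.
At expiry t=4: V(4,0)=19.7467, V(4,1)=16.5061, V(4,2)=10.7964, V(4,3)=0.7366, V(4,4)=0.0000
(3,0): S=6.7513. Δ = (V_up−V_dn)/(S_up−S_dn) = (16.5061−19.7467)/(7.4939−4.2533) = -1.0000. V = [p*·16.5061 + (1−p*)·19.7467]/1.02 = 16.7781. B = V − Δ·S = 23.5294.
(3,1): S=11.8951. Δ = (V_up−V_dn)/(S_up−S_dn) = (10.7964−16.5061)/(13.2036−7.4939) = -1.0000. V = [p*·10.7964 + (1−p*)·16.5061]/1.02 = 11.6343. B = V − Δ·S = 23.5294.
(3,2): S=20.9580. Δ = (V_up−V_dn)/(S_up−S_dn) = (0.7366−10.7964)/(23.2634−13.2036) = -1.0000. V = [p*·0.7366 + (1−p*)·10.7964]/1.02 = 2.5714. B = V − Δ·S = 23.5294.
(3,3): S=36.9260. Δ = (V_up−V_dn)/(S_up−S_dn) = (0.0000−0.7366)/(40.9879−23.2634) = -0.0416. V = [p*·0.0000 + (1−p*)·0.7366]/1.02 = 0.1354. B = V − Δ·S = 1.6700.
(2,0): S=10.7163. Δ = (V_up−V_dn)/(S_up−S_dn) = (11.6343−16.7781)/(11.8951−6.7513) = -1.0000. V = [p*·11.6343 + (1−p*)·16.7781]/1.02 = 12.3518. B = V − Δ·S = 23.0681.
(2,1): S=18.8811. Δ = (V_up−V_dn)/(S_up−S_dn) = (2.5714−11.6343)/(20.9580−11.8951) = -1.0000. V = [p*·2.5714 + (1−p*)·11.6343]/1.02 = 4.1870. B = V − Δ·S = 23.0681.
(2,2): S=33.2667. Δ = (V_up−V_dn)/(S_up−S_dn) = (0.1354−2.5714)/(36.9260−20.9580) = -0.1526. V = [p*·0.1354 + (1−p*)·2.5714]/1.02 = 0.5805. B = V − Δ·S = 5.6555.
(1,0): S=17.0100. Δ = (V_up−V_dn)/(S_up−S_dn) = (4.1870−12.3518)/(18.8811−10.7163) = -1.0000. V = [p*·4.1870 + (1−p*)·12.3518]/1.02 = 5.6057. B = V − Δ·S = 22.6157.
(1,1): S=29.9700. Δ = (V_up−V_dn)/(S_up−S_dn) = (0.5805−4.1870)/(33.2667−18.8811) = -0.2507. V = [p*·0.5805 + (1−p*)·4.1870]/1.02 = 1.2321. B = V − Δ·S = 8.7455.
(0,0): S=27.0000. Δ = (V_up−V_dn)/(S_up−S_dn) = (1.2321−5.6057)/(29.9700−17.0100) = -0.3375. V = [p*·1.2321 + (1−p*)·5.6057]/1.02 = 2.0119. B = V − Δ·S = 11.1237.
Self-financing check: at every node Δ·S+B equals the discounted successor values.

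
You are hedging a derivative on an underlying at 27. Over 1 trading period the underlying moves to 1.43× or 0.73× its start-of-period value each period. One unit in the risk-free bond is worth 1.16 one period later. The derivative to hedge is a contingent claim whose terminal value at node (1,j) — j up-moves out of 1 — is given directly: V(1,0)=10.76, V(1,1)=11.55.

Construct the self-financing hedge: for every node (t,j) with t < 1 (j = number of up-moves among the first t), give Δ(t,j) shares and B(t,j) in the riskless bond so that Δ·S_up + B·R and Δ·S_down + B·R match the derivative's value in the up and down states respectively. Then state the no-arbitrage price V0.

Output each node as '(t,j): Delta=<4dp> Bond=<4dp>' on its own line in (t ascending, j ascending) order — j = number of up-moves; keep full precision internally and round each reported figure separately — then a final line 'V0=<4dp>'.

(0,0): Delta=0.0418 Bond=8.5656
V0=9.6942

No-arbitrage ⇒ martingale measure with p* = (R−d)/(u−d) = 0.6143.
Terminal payoffs: V(1,0)=10.7600, V(1,1)=11.5500
  t=0,j=0: stock 27.0000 → up 38.6100 (V=11.5500), down 19.7100 (V=10.7600). Price 9.6942; hedge Δ=0.0418, bond B=8.5656.
Root portfolio cost Δ·27+B reproduces V0=9.6942.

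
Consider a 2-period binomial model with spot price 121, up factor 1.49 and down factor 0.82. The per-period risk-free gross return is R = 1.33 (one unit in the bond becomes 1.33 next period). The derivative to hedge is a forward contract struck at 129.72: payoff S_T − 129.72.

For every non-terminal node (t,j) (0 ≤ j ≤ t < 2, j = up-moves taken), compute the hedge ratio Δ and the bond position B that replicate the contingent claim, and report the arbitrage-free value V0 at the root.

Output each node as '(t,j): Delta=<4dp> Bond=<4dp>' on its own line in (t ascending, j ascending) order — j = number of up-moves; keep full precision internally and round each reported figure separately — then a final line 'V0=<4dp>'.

Risk-neutral probability p* = (R−d)/(u−d) = (1.33−0.82)/(1.49−0.82) = 0.7612.
Terminal values V(2,·): V(2,0)=-48.3596, V(2,1)=18.1178, V(2,2)=138.9121
  t=1,j=0: stock 99.2200 → up 147.8378 (V=18.1178), down 81.3604 (V=-48.3596). Price 1.6862; hedge Δ=1.0000, bond B=-97.5338.
  t=1,j=1: stock 180.2900 → up 268.6321 (V=138.9121), down 147.8378 (V=18.1178). Price 82.7562; hedge Δ=1.0000, bond B=-97.5338.
  t=0,j=0: stock 121.0000 → up 180.2900 (V=82.7562), down 99.2200 (V=1.6862). Price 47.6663; hedge Δ=1.0000, bond B=-73.3337.
The time-0 hedge costs 47.6663, which is the no-arbitrage price.

(0,0): Delta=1.0000 Bond=-73.3337
(1,0): Delta=1.0000 Bond=-97.5338
(1,1): Delta=1.0000 Bond=-97.5338
V0=47.6663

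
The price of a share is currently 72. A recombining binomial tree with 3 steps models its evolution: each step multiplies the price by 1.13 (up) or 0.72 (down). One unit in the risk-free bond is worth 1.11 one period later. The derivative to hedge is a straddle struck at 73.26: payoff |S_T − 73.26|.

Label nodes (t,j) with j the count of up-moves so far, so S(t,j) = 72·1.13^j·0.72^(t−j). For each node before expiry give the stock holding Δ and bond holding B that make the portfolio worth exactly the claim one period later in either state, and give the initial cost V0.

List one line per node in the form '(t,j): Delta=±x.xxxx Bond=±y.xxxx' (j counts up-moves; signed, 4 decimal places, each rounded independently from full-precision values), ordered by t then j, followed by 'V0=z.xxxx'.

No-arbitrage ⇒ martingale measure with p* = (R−d)/(u−d) = 0.9512.
Payoff layer (t=3): V(3,0)=46.3861, V(3,1)=31.0830, V(3,2)=7.0655, V(3,3)=30.6286
(2,0): S=37.3248. Δ = (V_up−V_dn)/(S_up−S_dn) = (31.0830−46.3861)/(42.1770−26.8739) = -1.0000. V = [p*·31.0830 + (1−p*)·46.3861]/1.11 = 28.6752. B = V − Δ·S = 66.0000.
(2,1): S=58.5792. Δ = (V_up−V_dn)/(S_up−S_dn) = (7.0655−31.0830)/(66.1945−42.1770) = -1.0000. V = [p*·7.0655 + (1−p*)·31.0830]/1.11 = 7.4208. B = V − Δ·S = 66.0000.
(2,2): S=91.9368. Δ = (V_up−V_dn)/(S_up−S_dn) = (30.6286−7.0655)/(103.8886−66.1945) = 0.6251. V = [p*·30.6286 + (1−p*)·7.0655]/1.11 = 26.5578. B = V − Δ·S = -30.9131.
(1,0): S=51.8400. Δ = (V_up−V_dn)/(S_up−S_dn) = (7.4208−28.6752)/(58.5792−37.3248) = -1.0000. V = [p*·7.4208 + (1−p*)·28.6752]/1.11 = 7.6195. B = V − Δ·S = 59.4595.
(1,1): S=81.3600. Δ = (V_up−V_dn)/(S_up−S_dn) = (26.5578−7.4208)/(91.9368−58.5792) = 0.5737. V = [p*·26.5578 + (1−p*)·7.4208]/1.11 = 23.0849. B = V − Δ·S = -23.5907.
(0,0): S=72.0000. Δ = (V_up−V_dn)/(S_up−S_dn) = (23.0849−7.6195)/(81.3600−51.8400) = 0.5239. V = [p*·23.0849 + (1−p*)·7.6195]/1.11 = 20.1176. B = V − Δ·S = -17.6031.
Each (Δ,B) replicates both successor values, so the strategy is self-financing and V0 is arbitrage-free.

(0,0): Delta=0.5239 Bond=-17.6031
(1,0): Delta=-1.0000 Bond=59.4595
(1,1): Delta=0.5737 Bond=-23.5907
(2,0): Delta=-1.0000 Bond=66.0000
(2,1): Delta=-1.0000 Bond=66.0000
(2,2): Delta=0.6251 Bond=-30.9131
V0=20.1176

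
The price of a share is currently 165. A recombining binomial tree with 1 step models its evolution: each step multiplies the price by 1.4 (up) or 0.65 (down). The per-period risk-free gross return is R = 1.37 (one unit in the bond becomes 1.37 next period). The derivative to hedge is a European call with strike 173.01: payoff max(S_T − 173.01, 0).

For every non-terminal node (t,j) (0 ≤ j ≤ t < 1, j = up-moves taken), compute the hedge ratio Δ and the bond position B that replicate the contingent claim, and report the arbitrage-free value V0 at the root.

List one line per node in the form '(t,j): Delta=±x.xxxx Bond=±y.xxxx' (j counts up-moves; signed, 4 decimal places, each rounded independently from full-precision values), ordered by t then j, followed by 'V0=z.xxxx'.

Under the risk-neutral measure, an up-move has probability p* = (R−d)/(u−d) = 0.9600 and values discount at R = 1.37.
Terminal payoffs: V(1,0)=0.0000, V(1,1)=57.9900
(0,0): S=165.0000. Δ = (V_up−V_dn)/(S_up−S_dn) = (57.9900−0.0000)/(231.0000−107.2500) = 0.4686. V = [p*·57.9900 + (1−p*)·0.0000]/1.37 = 40.6353. B = V − Δ·S = -36.6847.
The time-0 hedge costs 40.6353, which is the no-arbitrage price.

(0,0): Delta=0.4686 Bond=-36.6847
V0=40.6353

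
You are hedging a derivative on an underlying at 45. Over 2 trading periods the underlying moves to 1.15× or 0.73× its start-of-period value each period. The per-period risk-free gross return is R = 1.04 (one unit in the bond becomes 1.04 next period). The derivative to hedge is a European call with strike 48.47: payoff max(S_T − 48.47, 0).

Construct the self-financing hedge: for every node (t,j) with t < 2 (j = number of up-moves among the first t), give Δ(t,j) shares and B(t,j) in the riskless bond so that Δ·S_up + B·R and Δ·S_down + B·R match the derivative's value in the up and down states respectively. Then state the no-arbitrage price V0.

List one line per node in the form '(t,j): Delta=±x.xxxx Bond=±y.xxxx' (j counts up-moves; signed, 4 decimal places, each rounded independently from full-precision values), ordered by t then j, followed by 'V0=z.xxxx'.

Under the risk-neutral measure, an up-move has probability p* = (R−d)/(u−d) = 0.7381 and values discount at R = 1.04.
At expiry t=2: V(2,0)=0.0000, V(2,1)=0.0000, V(2,2)=11.0425
(1,0): S=32.8500. Δ = (V_up−V_dn)/(S_up−S_dn) = (0.0000−0.0000)/(37.7775−23.9805) = 0.0000. V = [p*·0.0000 + (1−p*)·0.0000]/1.04 = 0.0000. B = V − Δ·S = 0.0000.
(1,1): S=51.7500. Δ = (V_up−V_dn)/(S_up−S_dn) = (11.0425−0.0000)/(59.5125−37.7775) = 0.5081. V = [p*·11.0425 + (1−p*)·0.0000]/1.04 = 7.8369. B = V − Δ·S = -18.4547.
(0,0): S=45.0000. Δ = (V_up−V_dn)/(S_up−S_dn) = (7.8369−0.0000)/(51.7500−32.8500) = 0.4147. V = [p*·7.8369 + (1−p*)·0.0000]/1.04 = 5.5619. B = V − Δ·S = -13.0974.
Each (Δ,B) replicates both successor values, so the strategy is self-financing and V0 is arbitrage-free.

(0,0): Delta=0.4147 Bond=-13.0974
(1,0): Delta=0.0000 Bond=0.0000
(1,1): Delta=0.5081 Bond=-18.4547
V0=5.5619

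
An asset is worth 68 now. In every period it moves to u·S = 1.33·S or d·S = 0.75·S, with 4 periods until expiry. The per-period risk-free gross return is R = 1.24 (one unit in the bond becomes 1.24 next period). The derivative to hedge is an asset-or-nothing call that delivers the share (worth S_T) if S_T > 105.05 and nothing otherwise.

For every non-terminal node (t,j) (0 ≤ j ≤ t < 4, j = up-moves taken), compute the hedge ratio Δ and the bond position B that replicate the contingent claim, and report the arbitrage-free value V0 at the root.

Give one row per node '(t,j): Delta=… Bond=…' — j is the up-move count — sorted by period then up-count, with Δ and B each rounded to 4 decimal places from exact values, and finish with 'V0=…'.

(0,0): Delta=1.2742 Bond=-21.8044
(1,0): Delta=1.8829 Bond=-58.0804
(1,1): Delta=1.2111 Bond=-21.3357
(2,0): Delta=0.0000 Bond=0.0000
(2,1): Delta=2.0779 Bond=-85.2478
(2,2): Delta=1.1214 Bond=-15.6578
(3,0): Delta=0.0000 Bond=0.0000
(3,1): Delta=0.0000 Bond=0.0000
(3,2): Delta=2.2931 Bond=-125.1229
(3,3): Delta=1.0000 Bond=0.0000
V0=64.8400

Risk-neutral probability p* = (R−d)/(u−d) = (1.24−0.75)/(1.33−0.75) = 0.8448.
Payoff layer (t=4): V(4,0)=0.0000, V(4,1)=0.0000, V(4,2)=0.0000, V(4,3)=119.9845, V(4,4)=212.7725
Node (3,0) S=28.6875: V=(p*·0.0000+(1−p*)·0.0000)/1.24=0.0000; Δ=(0.0000−0.0000)/(38.1544−21.5156)=0.0000; B=V−Δ·S=0.0000
Node (3,1) S=50.8725: V=(p*·0.0000+(1−p*)·0.0000)/1.24=0.0000; Δ=(0.0000−0.0000)/(67.6604−38.1544)=0.0000; B=V−Δ·S=0.0000
Node (3,2) S=90.2139: V=(p*·119.9845+(1−p*)·0.0000)/1.24=81.7469; Δ=(119.9845−0.0000)/(119.9845−67.6604)=2.2931; B=V−Δ·S=-125.1229
Node (3,3) S=159.9793: V=(p*·212.7725+(1−p*)·119.9845)/1.24=159.9793; Δ=(212.7725−119.9845)/(212.7725−119.9845)=1.0000; B=V−Δ·S=0.0000
Node (2,0) S=38.2500: V=(p*·0.0000+(1−p*)·0.0000)/1.24=0.0000; Δ=(0.0000−0.0000)/(50.8725−28.6875)=0.0000; B=V−Δ·S=0.0000
Node (2,1) S=67.8300: V=(p*·81.7469+(1−p*)·0.0000)/1.24=55.6952; Δ=(81.7469−0.0000)/(90.2139−50.8725)=2.0779; B=V−Δ·S=-85.2478
Node (2,2) S=120.2852: V=(p*·159.9793+(1−p*)·81.7469)/1.24=119.2257; Δ=(159.9793−81.7469)/(159.9793−90.2139)=1.1214; B=V−Δ·S=-15.6578
Node (1,0) S=51.0000: V=(p*·55.6952+(1−p*)·0.0000)/1.24=37.9459; Δ=(55.6952−0.0000)/(67.8300−38.2500)=1.8829; B=V−Δ·S=-58.0804
Node (1,1) S=90.4400: V=(p*·119.2257+(1−p*)·55.6952)/1.24=88.1996; Δ=(119.2257−55.6952)/(120.2852−67.8300)=1.2111; B=V−Δ·S=-21.3357
Node (0,0) S=68.0000: V=(p*·88.1996+(1−p*)·37.9459)/1.24=64.8400; Δ=(88.1996−37.9459)/(90.4400−51.0000)=1.2742; B=V−Δ·S=-21.8044
Root portfolio cost Δ·68+B reproduces V0=64.8400.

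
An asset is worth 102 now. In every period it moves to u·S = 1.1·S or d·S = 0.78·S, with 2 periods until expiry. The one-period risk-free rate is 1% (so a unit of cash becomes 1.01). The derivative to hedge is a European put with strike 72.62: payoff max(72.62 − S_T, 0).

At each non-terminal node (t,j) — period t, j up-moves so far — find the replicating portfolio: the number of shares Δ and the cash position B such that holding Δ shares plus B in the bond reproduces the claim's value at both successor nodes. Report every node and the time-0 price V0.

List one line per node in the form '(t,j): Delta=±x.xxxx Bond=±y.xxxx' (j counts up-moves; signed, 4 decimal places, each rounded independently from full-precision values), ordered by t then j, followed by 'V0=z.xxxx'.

(0,0): Delta=-0.0901 Bond=10.0112
(1,0): Delta=-0.4149 Bond=35.9515
(1,1): Delta=0.0000 Bond=0.0000
V0=0.8191

Under the risk-neutral measure, an up-move has probability p* = (R−d)/(u−d) = 0.7187 and values discount at R = 1.01.
At expiry t=2: V(2,0)=10.5632, V(2,1)=0.0000, V(2,2)=0.0000
(1,0): S=79.5600. Δ = (V_up−V_dn)/(S_up−S_dn) = (0.0000−10.5632)/(87.5160−62.0568) = -0.4149. V = [p*·0.0000 + (1−p*)·10.5632]/1.01 = 2.9415. B = V − Δ·S = 35.9515.
(1,1): S=112.2000. Δ = (V_up−V_dn)/(S_up−S_dn) = (0.0000−0.0000)/(123.4200−87.5160) = 0.0000. V = [p*·0.0000 + (1−p*)·0.0000]/1.01 = 0.0000. B = V − Δ·S = 0.0000.
(0,0): S=102.0000. Δ = (V_up−V_dn)/(S_up−S_dn) = (0.0000−2.9415)/(112.2000−79.5600) = -0.0901. V = [p*·0.0000 + (1−p*)·2.9415]/1.01 = 0.8191. B = V − Δ·S = 10.0112.
The time-0 hedge costs 0.8191, which is the no-arbitrage price.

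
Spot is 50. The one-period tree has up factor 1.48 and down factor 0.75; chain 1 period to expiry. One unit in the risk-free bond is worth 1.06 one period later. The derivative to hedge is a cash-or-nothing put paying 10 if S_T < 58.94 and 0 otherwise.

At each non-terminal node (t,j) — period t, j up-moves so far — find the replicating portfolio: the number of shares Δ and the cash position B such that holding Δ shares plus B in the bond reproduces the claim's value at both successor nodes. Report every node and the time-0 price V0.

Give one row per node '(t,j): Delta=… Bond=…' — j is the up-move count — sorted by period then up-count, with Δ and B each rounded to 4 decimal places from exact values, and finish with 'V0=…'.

Risk-neutral probability p* = (R−d)/(u−d) = (1.06−0.75)/(1.48−0.75) = 0.4247.
Terminal values V(1,·): V(1,0)=10.0000, V(1,1)=0.0000
(0,0): S=50.0000. Δ = (V_up−V_dn)/(S_up−S_dn) = (0.0000−10.0000)/(74.0000−37.5000) = -0.2740. V = [p*·0.0000 + (1−p*)·10.0000]/1.06 = 5.4278. B = V − Δ·S = 19.1264.
The time-0 hedge costs 5.4278, which is the no-arbitrage price.

(0,0): Delta=-0.2740 Bond=19.1264
V0=5.4278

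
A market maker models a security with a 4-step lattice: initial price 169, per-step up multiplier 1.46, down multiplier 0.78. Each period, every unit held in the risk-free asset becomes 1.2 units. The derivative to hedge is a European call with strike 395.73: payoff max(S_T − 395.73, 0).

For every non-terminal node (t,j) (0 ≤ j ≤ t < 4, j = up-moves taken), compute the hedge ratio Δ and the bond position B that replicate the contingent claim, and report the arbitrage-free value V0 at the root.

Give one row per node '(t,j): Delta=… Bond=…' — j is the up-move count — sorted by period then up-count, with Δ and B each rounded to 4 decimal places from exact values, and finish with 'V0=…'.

(0,0): Delta=0.4563 Bond=-48.4799
(1,0): Delta=0.0429 Bond=-3.6749
(1,1): Delta=0.5931 Bond=-91.9146
(2,0): Delta=0.0000 Bond=0.0000
(2,1): Delta=0.0571 Bond=-7.1398
(2,2): Delta=0.7703 Bond=-174.1570
(3,0): Delta=0.0000 Bond=0.0000
(3,1): Delta=0.0000 Bond=0.0000
(3,2): Delta=0.0759 Bond=-13.8715
(3,3): Delta=1.0000 Bond=-329.7750
V0=28.6414

Risk-neutral probability p* = (R−d)/(u−d) = (1.2−0.78)/(1.46−0.78) = 0.6176.
Payoff layer (t=4): V(4,0)=0.0000, V(4,1)=0.0000, V(4,2)=0.0000, V(4,3)=14.5118, V(4,4)=372.1584
  t=3,j=0: stock 80.1993 → up 117.0910 (V=0.0000), down 62.5554 (V=0.0000). Price 0.0000; hedge Δ=0.0000, bond B=0.0000.
  t=3,j=1: stock 150.1166 → up 219.1703 (V=0.0000), down 117.0910 (V=0.0000). Price 0.0000; hedge Δ=0.0000, bond B=0.0000.
  t=3,j=2: stock 280.9875 → up 410.2418 (V=14.5118), down 219.1703 (V=0.0000). Price 7.4693; hedge Δ=0.0759, bond B=-13.8715.
  t=3,j=3: stock 525.9510 → up 767.8884 (V=372.1584), down 410.2418 (V=14.5118). Price 196.1760; hedge Δ=1.0000, bond B=-329.7750.
  t=2,j=0: stock 102.8196 → up 150.1166 (V=0.0000), down 80.1993 (V=0.0000). Price 0.0000; hedge Δ=0.0000, bond B=0.0000.
  t=2,j=1: stock 192.4572 → up 280.9875 (V=7.4693), down 150.1166 (V=0.0000). Price 3.8445; hedge Δ=0.0571, bond B=-7.1398.
  t=2,j=2: stock 360.2404 → up 525.9510 (V=196.1760), down 280.9875 (V=7.4693). Price 103.3529; hedge Δ=0.7703, bond B=-174.1570.
  t=1,j=0: stock 131.8200 → up 192.4572 (V=3.8445), down 102.8196 (V=0.0000). Price 1.9788; hedge Δ=0.0429, bond B=-3.6749.
  t=1,j=1: stock 246.7400 → up 360.2404 (V=103.3529), down 192.4572 (V=3.8445). Price 54.4213; hedge Δ=0.5931, bond B=-91.9146.
  t=0,j=0: stock 169.0000 → up 246.7400 (V=54.4213), down 131.8200 (V=1.9788). Price 28.6414; hedge Δ=0.4563, bond B=-48.4799.
Self-financing check: at every node Δ·S+B equals the discounted successor values.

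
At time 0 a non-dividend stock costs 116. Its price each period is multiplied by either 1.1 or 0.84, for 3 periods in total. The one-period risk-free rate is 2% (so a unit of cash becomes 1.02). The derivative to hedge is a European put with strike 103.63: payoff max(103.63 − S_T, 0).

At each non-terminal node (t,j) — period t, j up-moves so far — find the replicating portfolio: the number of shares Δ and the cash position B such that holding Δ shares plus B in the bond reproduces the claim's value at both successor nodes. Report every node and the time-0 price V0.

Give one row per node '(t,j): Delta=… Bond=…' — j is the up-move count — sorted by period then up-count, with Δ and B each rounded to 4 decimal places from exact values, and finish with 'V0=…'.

(0,0): Delta=-0.2488 Bond=32.3370
(1,0): Delta=-0.6176 Bond=68.9226
(1,1): Delta=-0.1236 Bond=17.0110
(2,0): Delta=-1.0000 Bond=101.5980
(2,1): Delta=-0.4879 Bond=56.3913
(2,2): Delta=0.0000 Bond=0.0000
V0=3.4765

Under the risk-neutral measure, an up-move has probability p* = (R−d)/(u−d) = 0.6923 and values discount at R = 1.02.
Payoff layer (t=3): V(3,0)=34.8763, V(3,1)=13.5954, V(3,2)=0.0000, V(3,3)=0.0000
  t=2,j=0: stock 81.8496 → up 90.0346 (V=13.5954), down 68.7537 (V=34.8763). Price 19.7484; hedge Δ=-1.0000, bond B=101.5980.
  t=2,j=1: stock 107.1840 → up 117.9024 (V=0.0000), down 90.0346 (V=13.5954). Price 4.1012; hedge Δ=-0.4879, bond B=56.3913.
  t=2,j=2: stock 140.3600 → up 154.3960 (V=0.0000), down 117.9024 (V=0.0000). Price 0.0000; hedge Δ=0.0000, bond B=0.0000.
  t=1,j=0: stock 97.4400 → up 107.1840 (V=4.1012), down 81.8496 (V=19.7484). Price 8.7409; hedge Δ=-0.6176, bond B=68.9226.
  t=1,j=1: stock 127.6000 → up 140.3600 (V=0.0000), down 107.1840 (V=4.1012). Price 1.2372; hedge Δ=-0.1236, bond B=17.0110.
  t=0,j=0: stock 116.0000 → up 127.6000 (V=1.2372), down 97.4400 (V=8.7409). Price 3.4765; hedge Δ=-0.2488, bond B=32.3370.
Root portfolio cost Δ·116+B reproduces V0=3.4765.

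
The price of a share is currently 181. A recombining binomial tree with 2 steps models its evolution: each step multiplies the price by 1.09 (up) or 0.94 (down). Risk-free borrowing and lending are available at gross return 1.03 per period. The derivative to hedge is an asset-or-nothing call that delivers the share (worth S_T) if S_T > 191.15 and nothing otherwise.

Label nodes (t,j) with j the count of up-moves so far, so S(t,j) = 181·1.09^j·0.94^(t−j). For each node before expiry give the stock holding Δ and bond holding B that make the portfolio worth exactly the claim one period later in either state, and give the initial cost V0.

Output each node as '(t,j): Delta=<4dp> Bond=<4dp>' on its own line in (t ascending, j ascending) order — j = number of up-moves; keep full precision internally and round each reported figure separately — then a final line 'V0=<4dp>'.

(0,0): Delta=4.6140 Bond=-762.1579
(1,0): Delta=0.0000 Bond=0.0000
(1,1): Delta=7.2667 Bond=-1308.3711
V0=72.9726

Since d<R<u, set p* = (R−d)/(u−d) = 0.6000; price each node as the discounted p*-expectation of its children.
Payoff layer (t=2): V(2,0)=0.0000, V(2,1)=0.0000, V(2,2)=215.0461
(1,0): S=170.1400. Δ = (V_up−V_dn)/(S_up−S_dn) = (0.0000−0.0000)/(185.4526−159.9316) = 0.0000. V = [p*·0.0000 + (1−p*)·0.0000]/1.03 = 0.0000. B = V − Δ·S = 0.0000.
(1,1): S=197.2900. Δ = (V_up−V_dn)/(S_up−S_dn) = (215.0461−0.0000)/(215.0461−185.4526) = 7.2667. V = [p*·215.0461 + (1−p*)·0.0000]/1.03 = 125.2696. B = V − Δ·S = -1308.3711.
(0,0): S=181.0000. Δ = (V_up−V_dn)/(S_up−S_dn) = (125.2696−0.0000)/(197.2900−170.1400) = 4.6140. V = [p*·125.2696 + (1−p*)·0.0000]/1.03 = 72.9726. B = V − Δ·S = -762.1579.
Each (Δ,B) replicates both successor values, so the strategy is self-financing and V0 is arbitrage-free.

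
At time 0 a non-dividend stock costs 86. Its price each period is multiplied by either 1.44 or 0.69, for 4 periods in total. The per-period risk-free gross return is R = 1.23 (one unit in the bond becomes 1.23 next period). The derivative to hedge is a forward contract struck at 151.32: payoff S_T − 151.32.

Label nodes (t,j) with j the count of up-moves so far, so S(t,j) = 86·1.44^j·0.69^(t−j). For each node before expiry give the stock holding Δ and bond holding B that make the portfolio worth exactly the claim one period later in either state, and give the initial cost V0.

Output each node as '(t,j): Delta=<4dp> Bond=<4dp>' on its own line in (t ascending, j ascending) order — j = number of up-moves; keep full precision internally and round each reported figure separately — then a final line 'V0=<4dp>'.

Under the risk-neutral measure, an up-move has probability p* = (R−d)/(u−d) = 0.7200 and values discount at R = 1.23.
Terminal payoffs: V(4,0)=-131.8263, V(4,1)=-110.6374, V(4,2)=-66.4173, V(4,3)=25.8683, V(4,4)=218.4643
Node (3,0) S=28.2518: V=(p*·-110.6374+(1−p*)·-131.8263)/1.23=-94.7726; Δ=(-110.6374−-131.8263)/(40.6826−19.4937)=1.0000; B=V−Δ·S=-123.0244
Node (3,1) S=58.9602: V=(p*·-66.4173+(1−p*)·-110.6374)/1.23=-64.0642; Δ=(-66.4173−-110.6374)/(84.9027−40.6826)=1.0000; B=V−Δ·S=-123.0244
Node (3,2) S=123.0474: V=(p*·25.8683+(1−p*)·-66.4173)/1.23=0.0230; Δ=(25.8683−-66.4173)/(177.1883−84.9027)=1.0000; B=V−Δ·S=-123.0244
Node (3,3) S=256.7946: V=(p*·218.4643+(1−p*)·25.8683)/1.23=133.7702; Δ=(218.4643−25.8683)/(369.7843−177.1883)=1.0000; B=V−Δ·S=-123.0244
Node (2,0) S=40.9446: V=(p*·-64.0642+(1−p*)·-94.7726)/1.23=-59.0752; Δ=(-64.0642−-94.7726)/(58.9602−28.2518)=1.0000; B=V−Δ·S=-100.0198
Node (2,1) S=85.4496: V=(p*·0.0230+(1−p*)·-64.0642)/1.23=-14.5702; Δ=(0.0230−-64.0642)/(123.0474−58.9602)=1.0000; B=V−Δ·S=-100.0198
Node (2,2) S=178.3296: V=(p*·133.7702+(1−p*)·0.0230)/1.23=78.3098; Δ=(133.7702−0.0230)/(256.7946−123.0474)=1.0000; B=V−Δ·S=-100.0198
Node (1,0) S=59.3400: V=(p*·-14.5702+(1−p*)·-59.0752)/1.23=-21.9769; Δ=(-14.5702−-59.0752)/(85.4496−40.9446)=1.0000; B=V−Δ·S=-81.3169
Node (1,1) S=123.8400: V=(p*·78.3098+(1−p*)·-14.5702)/1.23=42.5231; Δ=(78.3098−-14.5702)/(178.3296−85.4496)=1.0000; B=V−Δ·S=-81.3169
Node (0,0) S=86.0000: V=(p*·42.5231+(1−p*)·-21.9769)/1.23=19.8887; Δ=(42.5231−-21.9769)/(123.8400−59.3400)=1.0000; B=V−Δ·S=-66.1113
The time-0 hedge costs 19.8887, which is the no-arbitrage price.

(0,0): Delta=1.0000 Bond=-66.1113
(1,0): Delta=1.0000 Bond=-81.3169
(1,1): Delta=1.0000 Bond=-81.3169
(2,0): Delta=1.0000 Bond=-100.0198
(2,1): Delta=1.0000 Bond=-100.0198
(2,2): Delta=1.0000 Bond=-100.0198
(3,0): Delta=1.0000 Bond=-123.0244
(3,1): Delta=1.0000 Bond=-123.0244
(3,2): Delta=1.0000 Bond=-123.0244
(3,3): Delta=1.0000 Bond=-123.0244
V0=19.8887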